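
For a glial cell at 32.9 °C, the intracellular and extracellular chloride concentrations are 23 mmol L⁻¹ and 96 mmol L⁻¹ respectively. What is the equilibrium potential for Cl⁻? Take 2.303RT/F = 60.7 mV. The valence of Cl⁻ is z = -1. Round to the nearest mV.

-38 mV

E = (60.7/z) · log₁₀([Cl⁻]_out/[Cl⁻]_in) with z = -1.
For an anion, dividing by z = -1 reverses the sign.
= (60.7/-1) · log₁₀(96/23) = -60.70 · log₁₀(4.174)
= -60.70 · (0.6205) = -37.67 mV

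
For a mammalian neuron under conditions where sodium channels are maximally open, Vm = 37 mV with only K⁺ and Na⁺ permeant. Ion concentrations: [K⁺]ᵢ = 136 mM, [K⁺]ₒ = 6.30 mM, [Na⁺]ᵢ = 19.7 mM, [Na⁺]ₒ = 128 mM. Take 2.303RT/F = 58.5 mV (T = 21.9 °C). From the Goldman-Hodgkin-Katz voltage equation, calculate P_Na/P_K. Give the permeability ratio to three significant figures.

Let α = P_Na/P_K. GHK: Vm = 58.5·log₁₀[(Kₒ + α·Naₒ)/(Kᵢ + α·Naᵢ)].
10^(Vm/58.5) = 10^(37.0/58.5) = 4.2902
So 4.2902·(Kᵢ + α·Naᵢ) = Kₒ + α·Naₒ → α = (4.2902·136.0 − 6.3) / (128.0 − 4.2902·19.7)
α = (583.5 − 6.3) / (128.0 − 84.52) = 577.2/43.48 = 13.27

13.3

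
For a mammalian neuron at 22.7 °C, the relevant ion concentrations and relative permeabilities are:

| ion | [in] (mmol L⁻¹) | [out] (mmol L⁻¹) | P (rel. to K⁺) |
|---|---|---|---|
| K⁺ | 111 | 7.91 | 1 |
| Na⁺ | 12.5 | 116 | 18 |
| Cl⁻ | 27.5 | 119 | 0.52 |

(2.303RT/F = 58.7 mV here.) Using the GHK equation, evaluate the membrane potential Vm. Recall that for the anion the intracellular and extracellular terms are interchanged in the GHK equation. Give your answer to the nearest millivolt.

Vm = 58.7 · log₁₀[(Σ P·[cation]ₒ + Σ P·[anion]ᵢ) / (Σ P·[cation]ᵢ + Σ P·[anion]ₒ)]
Numerator = 1×7.91 + 18×116 + 0.52×27.5 = 2110
Denominator = 1×111 + 18×12.5 + 0.52×119 = 397.9
Vm = 58.7 · log₁₀(5.3036) = 58.7 × (0.7246) = 42.53 mV

43 mV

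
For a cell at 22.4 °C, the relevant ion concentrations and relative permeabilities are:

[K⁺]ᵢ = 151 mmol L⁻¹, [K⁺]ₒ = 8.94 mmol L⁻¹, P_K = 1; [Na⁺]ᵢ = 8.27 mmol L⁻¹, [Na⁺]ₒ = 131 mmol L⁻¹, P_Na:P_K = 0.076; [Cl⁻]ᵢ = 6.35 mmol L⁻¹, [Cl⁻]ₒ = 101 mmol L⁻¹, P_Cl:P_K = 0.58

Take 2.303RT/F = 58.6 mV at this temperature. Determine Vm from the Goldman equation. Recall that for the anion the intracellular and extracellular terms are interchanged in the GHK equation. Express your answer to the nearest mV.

Vm = 58.6 · log₁₀[(Σ P·[cation]ₒ + Σ P·[anion]ᵢ) / (Σ P·[cation]ᵢ + Σ P·[anion]ₒ)]
Numerator = 1×8.94 + 0.076×131 + 0.58×6.35 = 22.58
Denominator = 1×151 + 0.076×8.27 + 0.58×101 = 210.2
Vm = 58.6 · log₁₀(0.10741) = 58.6 × (-0.9689) = -56.78 mV

-57 mV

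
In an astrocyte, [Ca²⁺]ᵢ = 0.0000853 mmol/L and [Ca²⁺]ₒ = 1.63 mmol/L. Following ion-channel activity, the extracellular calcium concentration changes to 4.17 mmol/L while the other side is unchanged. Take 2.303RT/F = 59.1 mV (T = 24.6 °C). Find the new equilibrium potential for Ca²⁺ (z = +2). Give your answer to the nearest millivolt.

After the shift: [Ca²⁺]_out = 4.17, [Ca²⁺]_in = 0.0000853 mmol/L.
E_new = (59.1/2)·log₁₀(4.17/0.0000853) = 29.55 · (4.6892) = 138.57 mV

139 mV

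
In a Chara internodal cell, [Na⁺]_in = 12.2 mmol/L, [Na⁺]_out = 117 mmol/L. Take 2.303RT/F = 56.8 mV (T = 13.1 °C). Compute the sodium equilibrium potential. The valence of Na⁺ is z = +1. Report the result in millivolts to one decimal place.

55.8 mV

E = (56.8/z) · log₁₀([Na⁺]_out/[Na⁺]_in) with z = +1.
= (56.8/1) · log₁₀(117/12.2) = 56.80 · log₁₀(9.59)
= 56.80 · (0.9818) = 55.77 mV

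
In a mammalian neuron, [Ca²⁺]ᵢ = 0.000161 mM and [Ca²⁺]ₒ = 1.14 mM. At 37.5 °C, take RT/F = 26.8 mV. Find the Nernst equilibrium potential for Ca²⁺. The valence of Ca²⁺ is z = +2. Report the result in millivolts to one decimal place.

118.8 mV

E = (26.8/z) · ln([Ca²⁺]_out/[Ca²⁺]_in) with z = +2.
= (26.8/2) · ln(1.14/0.000161) = 13.40 · ln(7081)
= 13.40 · (8.8651) = 118.79 mV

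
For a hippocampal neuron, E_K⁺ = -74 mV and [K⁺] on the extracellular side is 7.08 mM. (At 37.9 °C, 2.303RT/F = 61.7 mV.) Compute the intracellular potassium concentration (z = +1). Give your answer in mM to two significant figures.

Nernst: E = (61.7/1) · log₁₀([out]/[in]), so log₁₀([out]/[in]) = -74.0 × 1 / 61.7 = -1.1994.
[out]/[in] = 10^(-1.1994) = 0.06319.
[in] = 7.08 / 0.06319 = 112 mM.

110 mM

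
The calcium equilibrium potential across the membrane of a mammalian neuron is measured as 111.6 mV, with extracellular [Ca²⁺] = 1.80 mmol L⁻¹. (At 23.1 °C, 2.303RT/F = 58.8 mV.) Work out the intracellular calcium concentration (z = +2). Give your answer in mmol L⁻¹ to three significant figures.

0.000288 mmol L⁻¹

Nernst: E = (58.8/2) · log₁₀([out]/[in]), so log₁₀([out]/[in]) = 111.6 × 2 / 58.8 = 3.7959.
[out]/[in] = 10^(3.7959) = 6251.
[in] = 1.80 / 6251 = 0.000288 mmol L⁻¹.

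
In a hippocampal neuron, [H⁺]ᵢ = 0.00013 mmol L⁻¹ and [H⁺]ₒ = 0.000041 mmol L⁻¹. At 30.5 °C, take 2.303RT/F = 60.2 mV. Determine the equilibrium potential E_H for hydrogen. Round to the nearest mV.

E = (60.2/z) · log₁₀([H⁺]_out/[H⁺]_in) with z = +1.
= (60.2/1) · log₁₀(0.000041/0.00013) = 60.20 · log₁₀(0.3154)
= 60.20 · (-0.5012) = -30.17 mV

-30 mV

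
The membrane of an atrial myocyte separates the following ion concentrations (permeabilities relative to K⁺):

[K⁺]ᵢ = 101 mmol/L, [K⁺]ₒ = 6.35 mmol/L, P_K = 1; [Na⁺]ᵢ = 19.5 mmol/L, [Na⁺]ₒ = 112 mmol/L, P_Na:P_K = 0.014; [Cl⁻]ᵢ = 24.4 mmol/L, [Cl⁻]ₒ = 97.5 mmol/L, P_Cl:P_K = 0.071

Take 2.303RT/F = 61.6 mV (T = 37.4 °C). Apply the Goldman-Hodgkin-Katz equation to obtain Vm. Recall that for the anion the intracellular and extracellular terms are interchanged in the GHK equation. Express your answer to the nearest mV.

-65 mV

Vm = 61.6 · log₁₀[(Σ P·[cation]ₒ + Σ P·[anion]ᵢ) / (Σ P·[cation]ᵢ + Σ P·[anion]ₒ)]
Numerator = 1×6.35 + 0.014×112 + 0.071×24.4 = 9.65
Denominator = 1×101 + 0.014×19.5 + 0.071×97.5 = 108.2
Vm = 61.6 · log₁₀(0.089194) = 61.6 × (-1.0497) = -64.66 mV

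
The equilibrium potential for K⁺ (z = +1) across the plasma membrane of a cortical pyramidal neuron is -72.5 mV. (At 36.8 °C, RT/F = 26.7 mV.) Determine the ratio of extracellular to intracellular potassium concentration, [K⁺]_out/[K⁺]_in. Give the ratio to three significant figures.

ln([out]/[in]) = E·z/(26.7) = -72.5 × 1 / 26.7 = -2.7154
[out]/[in] = e^(-2.7154) = 0.06618

0.0662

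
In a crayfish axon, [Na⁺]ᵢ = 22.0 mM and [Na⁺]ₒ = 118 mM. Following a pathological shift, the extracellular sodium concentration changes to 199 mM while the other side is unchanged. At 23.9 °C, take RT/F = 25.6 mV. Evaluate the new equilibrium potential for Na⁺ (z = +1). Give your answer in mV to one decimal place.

56.4 mV

After the shift: [Na⁺]_out = 199, [Na⁺]_in = 22.0 mM.
E_new = (25.6/1)·ln(199/22.0) = 25.60 · (2.2023) = 56.38 mV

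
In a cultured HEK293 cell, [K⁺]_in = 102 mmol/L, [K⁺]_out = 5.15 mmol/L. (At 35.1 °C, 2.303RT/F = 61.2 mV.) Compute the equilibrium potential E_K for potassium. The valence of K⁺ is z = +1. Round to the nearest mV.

-79 mV

E = (61.2/z) · log₁₀([K⁺]_out/[K⁺]_in) with z = +1.
= (61.2/1) · log₁₀(5.15/102) = 61.20 · log₁₀(0.05049)
= 61.20 · (-1.2968) = -79.36 mV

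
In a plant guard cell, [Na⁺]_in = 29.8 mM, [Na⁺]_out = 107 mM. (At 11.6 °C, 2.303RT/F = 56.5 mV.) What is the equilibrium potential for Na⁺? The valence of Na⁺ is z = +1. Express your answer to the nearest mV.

31 mV

E = (56.5/z) · log₁₀([Na⁺]_out/[Na⁺]_in) with z = +1.
= (56.5/1) · log₁₀(107/29.8) = 56.50 · log₁₀(3.591)
= 56.50 · (0.5552) = 31.37 mV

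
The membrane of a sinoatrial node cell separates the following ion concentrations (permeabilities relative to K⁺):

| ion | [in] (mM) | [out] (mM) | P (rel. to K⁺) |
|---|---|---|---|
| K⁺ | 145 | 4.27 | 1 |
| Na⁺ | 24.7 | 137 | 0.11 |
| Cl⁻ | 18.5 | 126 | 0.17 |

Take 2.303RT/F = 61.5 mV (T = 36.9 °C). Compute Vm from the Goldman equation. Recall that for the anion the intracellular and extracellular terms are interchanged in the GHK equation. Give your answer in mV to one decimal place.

-53.9 mV

Vm = 61.5 · log₁₀[(Σ P·[cation]ₒ + Σ P·[anion]ᵢ) / (Σ P·[cation]ᵢ + Σ P·[anion]ₒ)]
Numerator = 1×4.27 + 0.11×137 + 0.17×18.5 = 22.48
Denominator = 1×145 + 0.11×24.7 + 0.17×126 = 169.1
Vm = 61.5 · log₁₀(0.13294) = 61.5 × (-0.8763) = -53.90 mV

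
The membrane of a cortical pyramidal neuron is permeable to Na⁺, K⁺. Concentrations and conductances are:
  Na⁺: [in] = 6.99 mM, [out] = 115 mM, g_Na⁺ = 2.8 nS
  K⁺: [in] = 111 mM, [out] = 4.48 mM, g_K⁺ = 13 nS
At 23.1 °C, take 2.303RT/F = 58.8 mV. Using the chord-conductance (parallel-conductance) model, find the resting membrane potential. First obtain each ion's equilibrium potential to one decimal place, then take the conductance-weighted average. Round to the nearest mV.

-55 mV

E_Na⁺ = (58.8/1)·log₁₀(115/6.99) = 71.5 mV
E_K⁺ = (58.8/1)·log₁₀(4.48/111) = -82.0 mV
Vm = (Σ gᵢEᵢ)/(Σ gᵢ) = (2.8·71.5 + 13·-82.0) / (2.8 + 13)
= -865.80 / 15.8 = -54.80 mV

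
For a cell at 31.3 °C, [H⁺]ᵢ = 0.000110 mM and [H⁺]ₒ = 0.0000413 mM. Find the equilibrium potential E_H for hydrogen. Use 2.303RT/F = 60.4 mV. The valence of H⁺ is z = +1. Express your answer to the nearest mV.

E = (60.4/z) · log₁₀([H⁺]_out/[H⁺]_in) with z = +1.
= (60.4/1) · log₁₀(0.0000413/0.000110) = 60.40 · log₁₀(0.3755)
= 60.40 · (-0.4254) = -25.70 mV

-26 mV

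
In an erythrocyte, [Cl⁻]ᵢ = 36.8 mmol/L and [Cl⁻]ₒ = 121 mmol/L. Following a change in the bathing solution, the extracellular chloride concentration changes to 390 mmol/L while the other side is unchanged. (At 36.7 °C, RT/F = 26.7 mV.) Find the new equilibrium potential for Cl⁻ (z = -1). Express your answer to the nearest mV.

-63 mV

After the shift: [Cl⁻]_out = 390, [Cl⁻]_in = 36.8 mmol/L.
E_new = (26.7/-1)·ln(390/36.8) = -26.70 · (2.3606) = -63.03 mV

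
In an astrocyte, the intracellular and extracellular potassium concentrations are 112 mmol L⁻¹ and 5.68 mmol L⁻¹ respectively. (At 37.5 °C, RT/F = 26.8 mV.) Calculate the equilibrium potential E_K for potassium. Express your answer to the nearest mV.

E = (26.8/z) · ln([K⁺]_out/[K⁺]_in) with z = +1.
= (26.8/1) · ln(5.68/112) = 26.80 · ln(0.05071)
= 26.80 · (-2.9815) = -79.91 mV

-80 mV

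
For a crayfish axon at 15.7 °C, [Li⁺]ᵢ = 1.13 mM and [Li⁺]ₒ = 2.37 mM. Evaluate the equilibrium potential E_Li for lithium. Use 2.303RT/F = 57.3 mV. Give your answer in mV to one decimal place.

E = (57.3/z) · log₁₀([Li⁺]_out/[Li⁺]_in) with z = +1.
= (57.3/1) · log₁₀(2.37/1.13) = 57.30 · log₁₀(2.097)
= 57.30 · (0.3217) = 18.43 mV

18.4 mV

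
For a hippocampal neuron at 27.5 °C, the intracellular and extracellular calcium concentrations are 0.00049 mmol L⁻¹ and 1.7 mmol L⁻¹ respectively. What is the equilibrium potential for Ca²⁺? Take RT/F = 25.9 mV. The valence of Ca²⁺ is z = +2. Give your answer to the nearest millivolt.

106 mV

E = (25.9/z) · ln([Ca²⁺]_out/[Ca²⁺]_in) with z = +2.
= (25.9/2) · ln(1.7/0.00049) = 12.95 · ln(3469)
= 12.95 · (8.1517) = 105.56 mV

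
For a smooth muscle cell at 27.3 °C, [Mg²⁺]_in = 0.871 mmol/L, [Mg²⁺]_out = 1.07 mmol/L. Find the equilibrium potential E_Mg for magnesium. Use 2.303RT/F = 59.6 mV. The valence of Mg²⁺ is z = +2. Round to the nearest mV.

3 mV

E = (59.6/z) · log₁₀([Mg²⁺]_out/[Mg²⁺]_in) with z = +2.
= (59.6/2) · log₁₀(1.07/0.871) = 29.80 · log₁₀(1.228)
= 29.80 · (0.0894) = 2.66 mV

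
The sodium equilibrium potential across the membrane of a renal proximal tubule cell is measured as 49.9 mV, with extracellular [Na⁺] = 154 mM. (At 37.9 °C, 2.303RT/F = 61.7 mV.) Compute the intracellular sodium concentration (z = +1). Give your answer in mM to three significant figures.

Nernst: E = (61.7/1) · log₁₀([out]/[in]), so log₁₀([out]/[in]) = 49.9 × 1 / 61.7 = 0.8088.
[out]/[in] = 10^(0.8088) = 6.438.
[in] = 154 / 6.438 = 23.92 mM.

23.9 mM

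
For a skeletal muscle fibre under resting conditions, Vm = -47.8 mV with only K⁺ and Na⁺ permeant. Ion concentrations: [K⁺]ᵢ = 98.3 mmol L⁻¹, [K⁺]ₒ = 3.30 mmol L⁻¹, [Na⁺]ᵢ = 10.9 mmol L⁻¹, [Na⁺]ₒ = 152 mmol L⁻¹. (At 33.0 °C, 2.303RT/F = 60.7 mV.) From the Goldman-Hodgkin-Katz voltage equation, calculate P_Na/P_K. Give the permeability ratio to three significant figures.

Let α = P_Na/P_K. GHK: Vm = 60.7·log₁₀[(Kₒ + α·Naₒ)/(Kᵢ + α·Naᵢ)].
10^(Vm/60.7) = 10^(-47.8/60.7) = 0.16313
So 0.16313·(Kᵢ + α·Naᵢ) = Kₒ + α·Naₒ → α = (0.16313·98.3 − 3.3) / (152.0 − 0.16313·10.9)
α = (16.04 − 3.3) / (152.0 − 1.778) = 12.74/150.2 = 0.08478

0.0848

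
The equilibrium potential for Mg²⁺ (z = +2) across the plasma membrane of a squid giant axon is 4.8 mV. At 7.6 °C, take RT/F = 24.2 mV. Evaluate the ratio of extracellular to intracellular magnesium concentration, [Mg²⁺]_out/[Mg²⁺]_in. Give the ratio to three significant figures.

ln([out]/[in]) = E·z/(24.2) = 4.8 × 2 / 24.2 = 0.3967
[out]/[in] = e^(0.3967) = 1.487

1.49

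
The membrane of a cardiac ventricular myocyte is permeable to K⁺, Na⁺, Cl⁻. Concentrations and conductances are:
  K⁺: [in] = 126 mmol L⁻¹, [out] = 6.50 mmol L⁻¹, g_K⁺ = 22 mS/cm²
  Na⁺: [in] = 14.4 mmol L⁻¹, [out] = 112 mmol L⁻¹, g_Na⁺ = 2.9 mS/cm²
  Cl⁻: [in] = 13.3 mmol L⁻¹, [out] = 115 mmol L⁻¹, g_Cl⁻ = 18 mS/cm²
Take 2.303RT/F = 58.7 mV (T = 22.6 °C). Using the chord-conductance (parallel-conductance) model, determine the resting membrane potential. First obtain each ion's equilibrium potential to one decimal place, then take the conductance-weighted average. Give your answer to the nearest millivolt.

E_K⁺ = (58.7/1)·log₁₀(6.50/126) = -75.6 mV
E_Na⁺ = (58.7/1)·log₁₀(112/14.4) = 52.3 mV
E_Cl⁻ = (58.7/-1)·log₁₀(115/13.3) = -55.0 mV
Vm = (Σ gᵢEᵢ)/(Σ gᵢ) = (22·-75.6 + 2.9·52.3 + 18·-55.0) / (22 + 2.9 + 18)
= -2501.53 / 42.9 = -58.31 mV

-58 mV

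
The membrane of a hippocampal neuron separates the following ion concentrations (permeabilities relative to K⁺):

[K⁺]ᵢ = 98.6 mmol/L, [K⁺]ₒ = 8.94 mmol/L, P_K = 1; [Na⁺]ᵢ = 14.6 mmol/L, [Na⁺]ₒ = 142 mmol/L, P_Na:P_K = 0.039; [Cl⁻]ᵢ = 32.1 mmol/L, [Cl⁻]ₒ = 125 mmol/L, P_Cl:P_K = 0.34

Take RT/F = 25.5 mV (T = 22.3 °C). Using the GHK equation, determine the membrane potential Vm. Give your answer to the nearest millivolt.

Vm = 25.5 · ln[(Σ P·[cation]ₒ + Σ P·[anion]ᵢ) / (Σ P·[cation]ᵢ + Σ P·[anion]ₒ)]
Numerator = 1×8.94 + 0.039×142 + 0.34×32.1 = 25.39
Denominator = 1×98.6 + 0.039×14.6 + 0.34×125 = 141.7
Vm = 25.5 · ln(0.17923) = 25.5 × (-1.7191) = -43.84 mV

-44 mV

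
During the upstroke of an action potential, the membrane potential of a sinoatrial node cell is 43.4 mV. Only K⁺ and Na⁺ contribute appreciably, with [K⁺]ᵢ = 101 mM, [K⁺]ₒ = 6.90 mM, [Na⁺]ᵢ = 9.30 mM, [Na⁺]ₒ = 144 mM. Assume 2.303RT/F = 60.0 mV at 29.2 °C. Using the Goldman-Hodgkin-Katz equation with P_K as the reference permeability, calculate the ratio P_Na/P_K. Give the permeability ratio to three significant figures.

Let α = P_Na/P_K. GHK: Vm = 60.0·log₁₀[(Kₒ + α·Naₒ)/(Kᵢ + α·Naᵢ)].
10^(Vm/60.0) = 10^(43.4/60.0) = 5.2885
So 5.2885·(Kᵢ + α·Naᵢ) = Kₒ + α·Naₒ → α = (5.2885·101.0 − 6.9) / (144.0 − 5.2885·9.3)
α = (534.1 − 6.9) / (144.0 − 49.18) = 527.2/94.82 = 5.561

5.56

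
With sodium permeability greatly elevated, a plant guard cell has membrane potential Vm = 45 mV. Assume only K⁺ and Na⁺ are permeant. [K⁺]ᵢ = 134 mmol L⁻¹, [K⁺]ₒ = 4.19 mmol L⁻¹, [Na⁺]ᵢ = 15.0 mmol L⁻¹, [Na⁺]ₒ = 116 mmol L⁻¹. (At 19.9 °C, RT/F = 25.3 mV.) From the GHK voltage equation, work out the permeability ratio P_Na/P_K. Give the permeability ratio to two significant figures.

Let α = P_Na/P_K. GHK: Vm = 25.3·ln[(Kₒ + α·Naₒ)/(Kᵢ + α·Naᵢ)].
e^(Vm/25.3) = e^(45.0/25.3) = 5.9219
So 5.9219·(Kᵢ + α·Naᵢ) = Kₒ + α·Naₒ → α = (5.9219·134.0 − 4.19) / (116.0 − 5.9219·15.0)
α = (793.5 − 4.19) / (116.0 − 88.83) = 789.3/27.17 = 29.05

29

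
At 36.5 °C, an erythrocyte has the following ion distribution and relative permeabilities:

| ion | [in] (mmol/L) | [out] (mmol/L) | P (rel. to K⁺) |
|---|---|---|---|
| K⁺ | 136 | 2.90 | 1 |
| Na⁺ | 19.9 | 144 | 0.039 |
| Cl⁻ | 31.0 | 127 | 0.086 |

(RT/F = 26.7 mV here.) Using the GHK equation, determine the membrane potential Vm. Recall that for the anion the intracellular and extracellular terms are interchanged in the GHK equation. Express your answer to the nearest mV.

Vm = 26.7 · ln[(Σ P·[cation]ₒ + Σ P·[anion]ᵢ) / (Σ P·[cation]ᵢ + Σ P·[anion]ₒ)]
Numerator = 1×2.90 + 0.039×144 + 0.086×31.0 = 11.18
Denominator = 1×136 + 0.039×19.9 + 0.086×127 = 147.7
Vm = 26.7 · ln(0.075708) = 26.7 × (-2.5809) = -68.91 mV

-69 mV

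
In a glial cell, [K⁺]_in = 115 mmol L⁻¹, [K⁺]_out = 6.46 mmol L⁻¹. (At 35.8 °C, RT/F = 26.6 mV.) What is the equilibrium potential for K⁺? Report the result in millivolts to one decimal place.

-76.6 mV

E = (26.6/z) · ln([K⁺]_out/[K⁺]_in) with z = +1.
= (26.6/1) · ln(6.46/115) = 26.60 · ln(0.05617)
= 26.60 · (-2.8793) = -76.59 mV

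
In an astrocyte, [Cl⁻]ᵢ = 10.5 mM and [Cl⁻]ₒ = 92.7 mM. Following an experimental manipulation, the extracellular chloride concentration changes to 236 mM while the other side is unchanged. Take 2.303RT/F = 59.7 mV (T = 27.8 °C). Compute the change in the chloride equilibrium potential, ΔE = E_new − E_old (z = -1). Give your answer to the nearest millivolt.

E_old = (59.7/-1)·log₁₀(92.7/10.5) = -56.47 mV
E_new = (59.7/-1)·log₁₀(236/10.5) = -80.70 mV
ΔE = -80.70 − (-56.47) = -24.23 mV

-24 mV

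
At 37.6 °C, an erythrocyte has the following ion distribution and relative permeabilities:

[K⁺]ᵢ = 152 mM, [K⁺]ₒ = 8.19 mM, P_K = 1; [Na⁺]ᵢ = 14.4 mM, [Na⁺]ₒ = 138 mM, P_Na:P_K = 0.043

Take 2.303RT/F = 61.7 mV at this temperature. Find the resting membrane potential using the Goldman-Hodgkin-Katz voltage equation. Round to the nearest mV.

Vm = 61.7 · log₁₀[(Σ P·[cation]ₒ + Σ P·[anion]ᵢ) / (Σ P·[cation]ᵢ + Σ P·[anion]ₒ)]
Numerator = 1×8.19 + 0.043×138 = 14.12
Denominator = 1×152 + 0.043×14.4 = 152.6
Vm = 61.7 · log₁₀(0.092544) = 61.7 × (-1.0337) = -63.78 mV

-64 mV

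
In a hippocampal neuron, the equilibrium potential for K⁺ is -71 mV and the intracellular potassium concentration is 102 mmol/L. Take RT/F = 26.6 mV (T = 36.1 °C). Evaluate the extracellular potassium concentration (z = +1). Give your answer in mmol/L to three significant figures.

Nernst: E = (26.6/1) · ln([out]/[in]), so ln([out]/[in]) = -71.0 × 1 / 26.6 = -2.6692.
[out]/[in] = e^(-2.6692) = 0.06931.
[out] = 0.06931 × 102 = 7.07 mmol/L.

7.07 mmol/L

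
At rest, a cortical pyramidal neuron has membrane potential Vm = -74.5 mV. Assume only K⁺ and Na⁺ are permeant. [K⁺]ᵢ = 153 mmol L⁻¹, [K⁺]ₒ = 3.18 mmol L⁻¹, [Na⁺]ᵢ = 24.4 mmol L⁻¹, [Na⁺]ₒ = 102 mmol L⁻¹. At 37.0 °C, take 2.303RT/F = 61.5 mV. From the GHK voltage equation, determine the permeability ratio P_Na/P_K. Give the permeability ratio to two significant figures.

0.062

Let α = P_Na/P_K. GHK: Vm = 61.5·log₁₀[(Kₒ + α·Naₒ)/(Kᵢ + α·Naᵢ)].
10^(Vm/61.5) = 10^(-74.5/61.5) = 0.061464
So 0.061464·(Kᵢ + α·Naᵢ) = Kₒ + α·Naₒ → α = (0.061464·153.0 − 3.18) / (102.0 − 0.061464·24.4)
α = (9.404 − 3.18) / (102.0 − 1.5) = 6.224/100.5 = 0.06193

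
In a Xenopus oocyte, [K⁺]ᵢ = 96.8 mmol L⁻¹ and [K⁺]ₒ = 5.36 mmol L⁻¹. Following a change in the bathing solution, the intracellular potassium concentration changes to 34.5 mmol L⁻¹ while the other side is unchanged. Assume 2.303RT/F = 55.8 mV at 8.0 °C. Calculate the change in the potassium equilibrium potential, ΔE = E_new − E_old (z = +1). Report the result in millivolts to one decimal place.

E_old = (55.8/1)·log₁₀(5.36/96.8) = -70.12 mV
E_new = (55.8/1)·log₁₀(5.36/34.5) = -45.12 mV
ΔE = -45.12 − (-70.12) = 25.00 mV

25.0 mV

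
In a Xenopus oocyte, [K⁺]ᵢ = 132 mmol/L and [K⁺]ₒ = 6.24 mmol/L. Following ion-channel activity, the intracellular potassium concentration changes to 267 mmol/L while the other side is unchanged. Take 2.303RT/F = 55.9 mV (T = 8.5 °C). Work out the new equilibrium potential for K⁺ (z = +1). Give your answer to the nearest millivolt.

After the shift: [K⁺]_out = 6.24, [K⁺]_in = 267 mmol/L.
E_new = (55.9/1)·log₁₀(6.24/267) = 55.90 · (-1.6313) = -91.19 mV

-91 mV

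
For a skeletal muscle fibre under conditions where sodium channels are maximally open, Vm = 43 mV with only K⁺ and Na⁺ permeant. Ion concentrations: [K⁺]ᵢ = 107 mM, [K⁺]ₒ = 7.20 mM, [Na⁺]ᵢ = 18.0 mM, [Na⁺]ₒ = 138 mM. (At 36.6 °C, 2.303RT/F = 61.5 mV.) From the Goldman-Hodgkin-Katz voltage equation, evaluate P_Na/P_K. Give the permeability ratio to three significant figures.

11.0

Let α = P_Na/P_K. GHK: Vm = 61.5·log₁₀[(Kₒ + α·Naₒ)/(Kᵢ + α·Naᵢ)].
10^(Vm/61.5) = 10^(43.0/61.5) = 5.0025
So 5.0025·(Kᵢ + α·Naᵢ) = Kₒ + α·Naₒ → α = (5.0025·107.0 − 7.2) / (138.0 − 5.0025·18.0)
α = (535.3 − 7.2) / (138.0 − 90.04) = 528.1/47.96 = 11.01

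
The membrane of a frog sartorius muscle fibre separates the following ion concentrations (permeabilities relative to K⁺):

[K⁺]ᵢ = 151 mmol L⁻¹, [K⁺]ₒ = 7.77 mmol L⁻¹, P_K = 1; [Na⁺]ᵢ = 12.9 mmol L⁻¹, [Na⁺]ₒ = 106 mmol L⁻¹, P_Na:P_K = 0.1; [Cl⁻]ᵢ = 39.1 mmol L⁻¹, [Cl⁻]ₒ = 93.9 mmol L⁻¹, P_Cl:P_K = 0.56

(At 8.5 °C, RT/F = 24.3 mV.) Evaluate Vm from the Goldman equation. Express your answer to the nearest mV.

-40 mV

Vm = 24.3 · ln[(Σ P·[cation]ₒ + Σ P·[anion]ᵢ) / (Σ P·[cation]ᵢ + Σ P·[anion]ₒ)]
Numerator = 1×7.77 + 0.1×106 + 0.56×39.1 = 40.27
Denominator = 1×151 + 0.1×12.9 + 0.56×93.9 = 204.9
Vm = 24.3 · ln(0.19654) = 24.3 × (-1.6269) = -39.53 mV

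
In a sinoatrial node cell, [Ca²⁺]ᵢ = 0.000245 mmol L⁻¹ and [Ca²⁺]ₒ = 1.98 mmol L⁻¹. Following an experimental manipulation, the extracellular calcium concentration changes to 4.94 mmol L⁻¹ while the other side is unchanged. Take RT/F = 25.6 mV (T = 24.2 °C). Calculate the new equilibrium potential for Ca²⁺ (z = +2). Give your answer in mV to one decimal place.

126.9 mV

After the shift: [Ca²⁺]_out = 4.94, [Ca²⁺]_in = 0.000245 mmol L⁻¹.
E_new = (25.6/2)·ln(4.94/0.000245) = 12.80 · (9.9116) = 126.87 mV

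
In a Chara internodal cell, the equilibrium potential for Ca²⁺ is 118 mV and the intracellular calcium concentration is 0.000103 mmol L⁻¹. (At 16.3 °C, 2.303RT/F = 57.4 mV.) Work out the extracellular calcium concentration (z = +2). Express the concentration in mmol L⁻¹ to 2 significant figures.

Nernst: E = (57.4/2) · log₁₀([out]/[in]), so log₁₀([out]/[in]) = 118.0 × 2 / 57.4 = 4.1115.
[out]/[in] = 10^(4.1115) = 1.293e+04.
[out] = 1.293e+04 × 0.000103 = 1.331 mmol L⁻¹.

1.3 mmol L⁻¹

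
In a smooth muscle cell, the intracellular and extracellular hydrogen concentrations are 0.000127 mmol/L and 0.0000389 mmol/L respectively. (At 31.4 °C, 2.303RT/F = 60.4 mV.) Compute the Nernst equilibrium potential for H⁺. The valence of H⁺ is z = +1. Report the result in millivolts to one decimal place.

-31.0 mV

E = (60.4/z) · log₁₀([H⁺]_out/[H⁺]_in) with z = +1.
= (60.4/1) · log₁₀(0.0000389/0.000127) = 60.40 · log₁₀(0.3063)
= 60.40 · (-0.5139) = -31.04 mV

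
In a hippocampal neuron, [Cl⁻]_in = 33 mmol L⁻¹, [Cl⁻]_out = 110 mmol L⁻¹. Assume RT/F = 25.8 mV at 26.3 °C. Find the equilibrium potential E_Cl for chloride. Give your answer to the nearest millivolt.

-31 mV

E = (25.8/z) · ln([Cl⁻]_out/[Cl⁻]_in) with z = -1.
For an anion, dividing by z = -1 reverses the sign.
= (25.8/-1) · ln(110/33) = -25.80 · ln(3.333)
= -25.80 · (1.2040) = -31.06 mV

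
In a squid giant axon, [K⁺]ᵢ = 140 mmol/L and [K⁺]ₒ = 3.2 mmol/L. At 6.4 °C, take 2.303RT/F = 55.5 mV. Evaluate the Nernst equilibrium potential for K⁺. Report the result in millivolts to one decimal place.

-91.1 mV

E = (55.5/z) · log₁₀([K⁺]_out/[K⁺]_in) with z = +1.
= (55.5/1) · log₁₀(3.2/140) = 55.50 · log₁₀(0.02286)
= 55.50 · (-1.6410) = -91.07 mV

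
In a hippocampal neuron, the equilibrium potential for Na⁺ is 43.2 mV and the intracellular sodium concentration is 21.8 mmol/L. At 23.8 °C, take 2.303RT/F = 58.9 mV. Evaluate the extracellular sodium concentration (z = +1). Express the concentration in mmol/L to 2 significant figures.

Nernst: E = (58.9/1) · log₁₀([out]/[in]), so log₁₀([out]/[in]) = 43.2 × 1 / 58.9 = 0.7334.
[out]/[in] = 10^(0.7334) = 5.413.
[out] = 5.413 × 21.8 = 118 mmol/L.

120 mmol/L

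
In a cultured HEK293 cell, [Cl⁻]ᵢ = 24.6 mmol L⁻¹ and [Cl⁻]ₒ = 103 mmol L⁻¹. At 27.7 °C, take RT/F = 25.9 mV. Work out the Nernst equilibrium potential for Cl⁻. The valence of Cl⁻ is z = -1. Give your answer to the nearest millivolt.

-37 mV

E = (25.9/z) · ln([Cl⁻]_out/[Cl⁻]_in) with z = -1.
For an anion, dividing by z = -1 reverses the sign.
= (25.9/-1) · ln(103/24.6) = -25.90 · ln(4.187)
= -25.90 · (1.4320) = -37.09 mV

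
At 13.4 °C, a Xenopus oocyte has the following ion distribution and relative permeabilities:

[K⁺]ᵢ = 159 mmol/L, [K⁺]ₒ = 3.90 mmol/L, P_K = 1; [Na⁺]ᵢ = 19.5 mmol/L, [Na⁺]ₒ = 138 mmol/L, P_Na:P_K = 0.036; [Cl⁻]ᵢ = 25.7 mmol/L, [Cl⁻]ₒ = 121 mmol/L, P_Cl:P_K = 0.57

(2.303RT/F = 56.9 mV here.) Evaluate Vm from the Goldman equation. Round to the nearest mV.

Vm = 56.9 · log₁₀[(Σ P·[cation]ₒ + Σ P·[anion]ᵢ) / (Σ P·[cation]ᵢ + Σ P·[anion]ₒ)]
Numerator = 1×3.90 + 0.036×138 + 0.57×25.7 = 23.52
Denominator = 1×159 + 0.036×19.5 + 0.57×121 = 228.7
Vm = 56.9 · log₁₀(0.10284) = 56.9 × (-0.9878) = -56.21 mV

-56 mV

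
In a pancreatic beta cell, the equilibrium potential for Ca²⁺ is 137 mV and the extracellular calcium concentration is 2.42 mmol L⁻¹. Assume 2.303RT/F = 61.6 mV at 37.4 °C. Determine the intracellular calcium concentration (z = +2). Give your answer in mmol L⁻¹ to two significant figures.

Nernst: E = (61.6/2) · log₁₀([out]/[in]), so log₁₀([out]/[in]) = 137.0 × 2 / 61.6 = 4.4481.
[out]/[in] = 10^(4.4481) = 2.806e+04.
[in] = 2.42 / 2.806e+04 = 8.625e-05 mmol L⁻¹.

0.000086 mmol L⁻¹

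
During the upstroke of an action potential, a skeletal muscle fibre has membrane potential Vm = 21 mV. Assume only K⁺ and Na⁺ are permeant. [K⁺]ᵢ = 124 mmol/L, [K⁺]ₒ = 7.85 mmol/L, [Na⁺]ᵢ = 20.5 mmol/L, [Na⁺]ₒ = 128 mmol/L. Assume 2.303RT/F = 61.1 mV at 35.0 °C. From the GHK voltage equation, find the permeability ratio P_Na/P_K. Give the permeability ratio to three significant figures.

3.21

Let α = P_Na/P_K. GHK: Vm = 61.1·log₁₀[(Kₒ + α·Naₒ)/(Kᵢ + α·Naᵢ)].
10^(Vm/61.1) = 10^(21.0/61.1) = 2.2065
So 2.2065·(Kᵢ + α·Naᵢ) = Kₒ + α·Naₒ → α = (2.2065·124.0 − 7.85) / (128.0 − 2.2065·20.5)
α = (273.6 − 7.85) / (128.0 − 45.23) = 265.8/82.77 = 3.211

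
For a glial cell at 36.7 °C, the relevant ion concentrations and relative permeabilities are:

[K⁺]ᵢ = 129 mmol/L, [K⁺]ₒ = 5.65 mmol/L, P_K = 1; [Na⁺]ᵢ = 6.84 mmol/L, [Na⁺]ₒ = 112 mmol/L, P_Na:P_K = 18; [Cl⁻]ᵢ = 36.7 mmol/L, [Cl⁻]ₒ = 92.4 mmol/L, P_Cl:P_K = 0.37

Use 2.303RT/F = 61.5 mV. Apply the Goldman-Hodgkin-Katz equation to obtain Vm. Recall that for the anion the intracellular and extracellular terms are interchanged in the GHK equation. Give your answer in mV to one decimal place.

52.4 mV

Vm = 61.5 · log₁₀[(Σ P·[cation]ₒ + Σ P·[anion]ᵢ) / (Σ P·[cation]ᵢ + Σ P·[anion]ₒ)]
Numerator = 1×5.65 + 18×112 + 0.37×36.7 = 2035
Denominator = 1×129 + 18×6.84 + 0.37×92.4 = 286.3
Vm = 61.5 · log₁₀(7.1085) = 61.5 × (0.8518) = 52.38 mV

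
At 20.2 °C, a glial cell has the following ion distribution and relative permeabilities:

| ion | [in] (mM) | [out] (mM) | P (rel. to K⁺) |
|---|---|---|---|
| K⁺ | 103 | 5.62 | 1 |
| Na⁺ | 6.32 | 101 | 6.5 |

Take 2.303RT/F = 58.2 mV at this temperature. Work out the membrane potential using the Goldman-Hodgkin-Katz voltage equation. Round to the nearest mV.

39 mV

Vm = 58.2 · log₁₀[(Σ P·[cation]ₒ + Σ P·[anion]ᵢ) / (Σ P·[cation]ᵢ + Σ P·[anion]ₒ)]
Numerator = 1×5.62 + 6.5×101 = 662.1
Denominator = 1×103 + 6.5×6.32 = 144.1
Vm = 58.2 · log₁₀(4.5955) = 58.2 × (0.6623) = 38.55 mV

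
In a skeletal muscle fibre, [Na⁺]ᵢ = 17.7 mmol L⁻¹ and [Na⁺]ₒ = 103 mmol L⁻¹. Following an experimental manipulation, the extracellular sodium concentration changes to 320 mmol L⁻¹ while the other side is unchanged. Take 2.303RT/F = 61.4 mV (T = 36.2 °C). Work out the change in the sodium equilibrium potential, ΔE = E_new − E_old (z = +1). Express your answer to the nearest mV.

30 mV

E_old = (61.4/1)·log₁₀(103/17.7) = 46.96 mV
E_new = (61.4/1)·log₁₀(320/17.7) = 77.19 mV
ΔE = 77.19 − (46.96) = 30.23 mV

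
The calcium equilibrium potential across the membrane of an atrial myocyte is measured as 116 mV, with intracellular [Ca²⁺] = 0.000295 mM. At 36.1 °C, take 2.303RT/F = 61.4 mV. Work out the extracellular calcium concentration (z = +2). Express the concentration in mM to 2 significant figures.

1.8 mM

Nernst: E = (61.4/2) · log₁₀([out]/[in]), so log₁₀([out]/[in]) = 116.0 × 2 / 61.4 = 3.7785.
[out]/[in] = 10^(3.7785) = 6005.
[out] = 6005 × 0.000295 = 1.771 mM.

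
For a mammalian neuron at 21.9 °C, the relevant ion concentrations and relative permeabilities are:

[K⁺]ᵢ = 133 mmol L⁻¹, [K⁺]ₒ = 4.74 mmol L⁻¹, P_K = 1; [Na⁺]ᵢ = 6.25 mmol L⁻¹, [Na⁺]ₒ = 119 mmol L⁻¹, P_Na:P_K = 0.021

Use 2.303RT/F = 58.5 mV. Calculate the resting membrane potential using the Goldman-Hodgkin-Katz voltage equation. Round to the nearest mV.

-74 mV

Vm = 58.5 · log₁₀[(Σ P·[cation]ₒ + Σ P·[anion]ᵢ) / (Σ P·[cation]ᵢ + Σ P·[anion]ₒ)]
Numerator = 1×4.74 + 0.021×119 = 7.239
Denominator = 1×133 + 0.021×6.25 = 133.1
Vm = 58.5 · log₁₀(0.054375) = 58.5 × (-1.2646) = -73.98 mV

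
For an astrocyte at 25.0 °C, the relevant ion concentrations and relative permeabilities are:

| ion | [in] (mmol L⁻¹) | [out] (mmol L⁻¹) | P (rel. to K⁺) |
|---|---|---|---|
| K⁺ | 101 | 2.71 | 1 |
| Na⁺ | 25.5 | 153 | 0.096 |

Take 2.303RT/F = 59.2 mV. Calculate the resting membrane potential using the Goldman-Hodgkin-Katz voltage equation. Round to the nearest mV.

Vm = 59.2 · log₁₀[(Σ P·[cation]ₒ + Σ P·[anion]ᵢ) / (Σ P·[cation]ᵢ + Σ P·[anion]ₒ)]
Numerator = 1×2.71 + 0.096×153 = 17.4
Denominator = 1×101 + 0.096×25.5 = 103.4
Vm = 59.2 · log₁₀(0.16818) = 59.2 × (-0.7742) = -45.83 mV

-46 mV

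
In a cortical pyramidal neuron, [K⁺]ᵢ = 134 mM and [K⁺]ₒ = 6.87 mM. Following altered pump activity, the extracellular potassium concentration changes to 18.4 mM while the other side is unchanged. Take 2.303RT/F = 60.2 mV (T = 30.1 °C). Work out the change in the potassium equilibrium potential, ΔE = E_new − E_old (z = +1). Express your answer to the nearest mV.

26 mV

E_old = (60.2/1)·log₁₀(6.87/134) = -77.67 mV
E_new = (60.2/1)·log₁₀(18.4/134) = -51.91 mV
ΔE = -51.91 − (-77.67) = 25.76 mV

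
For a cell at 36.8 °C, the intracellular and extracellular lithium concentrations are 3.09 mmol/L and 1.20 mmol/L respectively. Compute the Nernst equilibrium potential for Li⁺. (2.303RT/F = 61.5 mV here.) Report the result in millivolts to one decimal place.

-25.3 mV

E = (61.5/z) · log₁₀([Li⁺]_out/[Li⁺]_in) with z = +1.
= (61.5/1) · log₁₀(1.20/3.09) = 61.50 · log₁₀(0.3883)
= 61.50 · (-0.4108) = -25.26 mV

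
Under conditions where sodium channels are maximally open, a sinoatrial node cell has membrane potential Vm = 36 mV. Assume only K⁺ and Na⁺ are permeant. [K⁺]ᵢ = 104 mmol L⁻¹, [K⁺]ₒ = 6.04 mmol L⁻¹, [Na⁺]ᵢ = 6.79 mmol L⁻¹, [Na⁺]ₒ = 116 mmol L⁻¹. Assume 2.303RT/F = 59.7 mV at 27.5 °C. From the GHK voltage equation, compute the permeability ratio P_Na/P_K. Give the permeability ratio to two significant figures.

Let α = P_Na/P_K. GHK: Vm = 59.7·log₁₀[(Kₒ + α·Naₒ)/(Kᵢ + α·Naᵢ)].
10^(Vm/59.7) = 10^(36.0/59.7) = 4.0088
So 4.0088·(Kᵢ + α·Naᵢ) = Kₒ + α·Naₒ → α = (4.0088·104.0 − 6.04) / (116.0 − 4.0088·6.79)
α = (416.9 − 6.04) / (116.0 − 27.22) = 410.9/88.78 = 4.628

4.6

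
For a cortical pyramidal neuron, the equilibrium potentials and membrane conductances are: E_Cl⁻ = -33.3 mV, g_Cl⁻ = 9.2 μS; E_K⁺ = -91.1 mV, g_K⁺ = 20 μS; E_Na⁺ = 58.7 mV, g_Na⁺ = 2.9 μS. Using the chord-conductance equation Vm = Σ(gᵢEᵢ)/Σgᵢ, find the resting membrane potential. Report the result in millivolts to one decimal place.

Σ gᵢEᵢ = 9.2·(-33.3) + 20·(-91.1) + 2.9·(58.7) = -1958.13
Σ gᵢ = 9.2 + 20 + 2.9 = 32.1
Vm = -1958.13 / 32.1 = -61.00 mV

-61.0 mV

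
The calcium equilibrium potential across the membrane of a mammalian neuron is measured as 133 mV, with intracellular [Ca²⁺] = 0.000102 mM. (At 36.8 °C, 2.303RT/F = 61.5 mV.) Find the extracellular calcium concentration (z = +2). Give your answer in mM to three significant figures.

2.16 mM

Nernst: E = (61.5/2) · log₁₀([out]/[in]), so log₁₀([out]/[in]) = 133.0 × 2 / 61.5 = 4.3252.
[out]/[in] = 10^(4.3252) = 2.114e+04.
[out] = 2.114e+04 × 0.000102 = 2.157 mM.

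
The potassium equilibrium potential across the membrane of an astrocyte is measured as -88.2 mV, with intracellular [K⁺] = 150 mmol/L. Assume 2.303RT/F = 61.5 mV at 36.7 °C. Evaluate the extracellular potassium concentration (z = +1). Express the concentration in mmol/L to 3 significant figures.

Nernst: E = (61.5/1) · log₁₀([out]/[in]), so log₁₀([out]/[in]) = -88.2 × 1 / 61.5 = -1.4341.
[out]/[in] = 10^(-1.4341) = 0.0368.
[out] = 0.0368 × 150 = 5.52 mmol/L.

5.52 mmol/L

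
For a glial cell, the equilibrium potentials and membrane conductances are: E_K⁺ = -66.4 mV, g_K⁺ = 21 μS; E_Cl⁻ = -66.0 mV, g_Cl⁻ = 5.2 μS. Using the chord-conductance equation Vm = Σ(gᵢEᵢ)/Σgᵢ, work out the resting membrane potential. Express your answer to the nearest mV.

-66 mV

Σ gᵢEᵢ = 21·(-66.4) + 5.2·(-66.0) = -1737.60
Σ gᵢ = 21 + 5.2 = 26.2
Vm = -1737.60 / 26.2 = -66.32 mV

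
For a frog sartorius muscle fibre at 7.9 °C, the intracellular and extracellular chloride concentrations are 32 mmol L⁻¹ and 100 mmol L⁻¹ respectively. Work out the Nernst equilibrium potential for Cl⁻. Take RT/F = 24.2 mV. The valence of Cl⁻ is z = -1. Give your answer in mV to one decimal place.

E = (24.2/z) · ln([Cl⁻]_out/[Cl⁻]_in) with z = -1.
For an anion, dividing by z = -1 reverses the sign.
= (24.2/-1) · ln(100/32) = -24.20 · ln(3.125)
= -24.20 · (1.1394) = -27.57 mV

-27.6 mV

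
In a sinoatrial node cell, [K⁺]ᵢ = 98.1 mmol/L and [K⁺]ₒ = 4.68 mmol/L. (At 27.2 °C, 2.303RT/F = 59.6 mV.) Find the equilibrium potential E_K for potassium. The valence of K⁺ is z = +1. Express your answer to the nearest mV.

E = (59.6/z) · log₁₀([K⁺]_out/[K⁺]_in) with z = +1.
= (59.6/1) · log₁₀(4.68/98.1) = 59.60 · log₁₀(0.04771)
= 59.60 · (-1.3214) = -78.76 mV

-79 mV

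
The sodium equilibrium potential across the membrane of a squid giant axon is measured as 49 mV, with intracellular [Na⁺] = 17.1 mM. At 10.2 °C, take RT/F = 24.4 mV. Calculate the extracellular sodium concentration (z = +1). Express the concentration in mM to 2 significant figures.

Nernst: E = (24.4/1) · ln([out]/[in]), so ln([out]/[in]) = 49.0 × 1 / 24.4 = 2.0082.
[out]/[in] = e^(2.0082) = 7.45.
[out] = 7.45 × 17.1 = 127.4 mM.

130 mM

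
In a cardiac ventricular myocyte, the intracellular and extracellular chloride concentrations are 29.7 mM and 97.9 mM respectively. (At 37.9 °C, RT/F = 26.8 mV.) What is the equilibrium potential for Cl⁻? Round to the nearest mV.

E = (26.8/z) · ln([Cl⁻]_out/[Cl⁻]_in) with z = -1.
For an anion, dividing by z = -1 reverses the sign.
= (26.8/-1) · ln(97.9/29.7) = -26.80 · ln(3.296)
= -26.80 · (1.1928) = -31.97 mV

-32 mV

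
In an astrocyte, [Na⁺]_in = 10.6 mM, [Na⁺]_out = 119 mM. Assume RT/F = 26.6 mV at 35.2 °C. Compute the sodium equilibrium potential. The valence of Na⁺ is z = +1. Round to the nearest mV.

64 mV

E = (26.6/z) · ln([Na⁺]_out/[Na⁺]_in) with z = +1.
= (26.6/1) · ln(119/10.6) = 26.60 · ln(11.23)
= 26.60 · (2.4183) = 64.33 mV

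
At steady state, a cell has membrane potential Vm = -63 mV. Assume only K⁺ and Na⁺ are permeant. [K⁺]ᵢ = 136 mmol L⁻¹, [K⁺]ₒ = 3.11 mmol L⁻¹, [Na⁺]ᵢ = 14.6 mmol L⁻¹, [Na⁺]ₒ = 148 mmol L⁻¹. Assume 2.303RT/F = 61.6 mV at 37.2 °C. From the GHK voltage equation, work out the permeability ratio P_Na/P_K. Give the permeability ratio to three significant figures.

0.0668

Let α = P_Na/P_K. GHK: Vm = 61.6·log₁₀[(Kₒ + α·Naₒ)/(Kᵢ + α·Naᵢ)].
10^(Vm/61.6) = 10^(-63.0/61.6) = 0.094901
So 0.094901·(Kᵢ + α·Naᵢ) = Kₒ + α·Naₒ → α = (0.094901·136.0 − 3.11) / (148.0 − 0.094901·14.6)
α = (12.91 − 3.11) / (148.0 − 1.386) = 9.797/146.6 = 0.06682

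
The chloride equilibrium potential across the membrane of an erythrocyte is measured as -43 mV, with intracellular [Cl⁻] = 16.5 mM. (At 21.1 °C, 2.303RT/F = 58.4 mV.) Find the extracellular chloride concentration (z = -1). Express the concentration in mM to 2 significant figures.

Nernst: E = (58.4/-1) · log₁₀([out]/[in]), so log₁₀([out]/[in]) = -43.0 × -1 / 58.4 = 0.7363.
[out]/[in] = 10^(0.7363) = 5.449.
[out] = 5.449 × 16.5 = 89.91 mM.

90 mM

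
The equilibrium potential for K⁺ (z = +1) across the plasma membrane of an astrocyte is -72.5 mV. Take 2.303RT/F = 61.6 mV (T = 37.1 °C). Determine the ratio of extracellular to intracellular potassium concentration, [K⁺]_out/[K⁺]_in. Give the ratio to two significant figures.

0.067

log₁₀([out]/[in]) = E·z/(61.6) = -72.5 × 1 / 61.6 = -1.1769
[out]/[in] = 10^(-1.1769) = 0.06654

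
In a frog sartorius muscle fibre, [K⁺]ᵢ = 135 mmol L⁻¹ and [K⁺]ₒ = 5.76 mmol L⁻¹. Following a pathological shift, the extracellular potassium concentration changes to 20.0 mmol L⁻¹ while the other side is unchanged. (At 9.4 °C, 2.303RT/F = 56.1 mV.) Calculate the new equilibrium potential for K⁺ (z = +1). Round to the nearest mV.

-47 mV

After the shift: [K⁺]_out = 20.0, [K⁺]_in = 135 mmol L⁻¹.
E_new = (56.1/1)·log₁₀(20.0/135) = 56.10 · (-0.8293) = -46.52 mV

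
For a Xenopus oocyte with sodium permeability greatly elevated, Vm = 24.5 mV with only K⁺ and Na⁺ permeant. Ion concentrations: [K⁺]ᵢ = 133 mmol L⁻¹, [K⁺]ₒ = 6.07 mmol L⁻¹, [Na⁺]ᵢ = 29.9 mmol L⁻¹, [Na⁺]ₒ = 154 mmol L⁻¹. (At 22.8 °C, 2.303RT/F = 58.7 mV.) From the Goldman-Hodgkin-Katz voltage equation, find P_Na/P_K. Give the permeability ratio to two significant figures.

Let α = P_Na/P_K. GHK: Vm = 58.7·log₁₀[(Kₒ + α·Naₒ)/(Kᵢ + α·Naᵢ)].
10^(Vm/58.7) = 10^(24.5/58.7) = 2.6144
So 2.6144·(Kᵢ + α·Naᵢ) = Kₒ + α·Naₒ → α = (2.6144·133.0 − 6.07) / (154.0 − 2.6144·29.9)
α = (347.7 − 6.07) / (154.0 − 78.17) = 341.6/75.83 = 4.506

4.5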